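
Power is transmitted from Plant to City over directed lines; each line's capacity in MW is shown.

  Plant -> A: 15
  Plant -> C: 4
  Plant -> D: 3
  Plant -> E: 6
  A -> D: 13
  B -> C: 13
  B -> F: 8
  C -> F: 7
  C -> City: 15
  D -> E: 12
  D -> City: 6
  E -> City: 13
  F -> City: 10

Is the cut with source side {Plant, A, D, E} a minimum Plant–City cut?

Yes — it is a minimum cut (capacity 23).

Given cut capacity: 4 + 6 + 13 = 23.
Augment Plant→C→City: bottleneck 4, flow now 4.
Augment Plant→D→City: bottleneck 3, flow now 7.
Augment Plant→E→City: bottleneck 6, flow now 13.
Augment Plant→A→D→City: bottleneck 3, flow now 16.
Augment Plant→A→D→E→City: bottleneck 7, flow now 23.
No augmenting path remains; maximum flow = 23.
Cut capacity 23 equals the max flow, so it is a minimum cut.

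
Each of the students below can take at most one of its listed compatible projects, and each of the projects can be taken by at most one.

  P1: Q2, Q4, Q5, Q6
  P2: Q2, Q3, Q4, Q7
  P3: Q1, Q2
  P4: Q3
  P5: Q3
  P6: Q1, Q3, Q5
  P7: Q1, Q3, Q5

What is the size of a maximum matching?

6

Unit-capacity flow: source→left, listed edges, right→sink; max matching = max flow.
Augmenting path P1→Q2 (+1); matched 1.
Augmenting path P2→Q3 (+1); matched 2.
Augmenting path P3→Q1 (+1); matched 3.
Augmenting path P6→Q5 (+1); matched 4.
Augmenting path P4→Q3→P2→Q4 (+1); matched 5.
Augmenting path P7→Q1→P3→Q2→P1→Q6 (+1); matched 6.
No augmenting path remains; maximum matching = 6.
König certificate: {P1, P2, P3, P6, P7, Q3} is a vertex cover of size 6 (every listed pair touches it), so no matching can be larger.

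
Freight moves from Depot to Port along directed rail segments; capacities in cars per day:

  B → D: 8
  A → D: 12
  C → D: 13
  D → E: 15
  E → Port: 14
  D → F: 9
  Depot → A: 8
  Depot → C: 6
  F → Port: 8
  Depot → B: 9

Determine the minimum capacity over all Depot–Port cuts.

22

Augment Depot→A→D→E→Port: bottleneck 8, flow now 8.
Augment Depot→B→D→E→Port: bottleneck 6, flow now 14.
Augment Depot→B→D→F→Port: bottleneck 2, flow now 16.
Augment Depot→C→D→F→Port: bottleneck 6, flow now 22.
No augmenting path remains; maximum flow = 22.
By max-flow min-cut, the minimum cut capacity equals the max flow.
In the residual graph, reachable from Depot: {Depot, B}.
Min-cut edges: Depot→A (8), Depot→C (6), B→D (8); capacity 8 + 6 + 8 = 22.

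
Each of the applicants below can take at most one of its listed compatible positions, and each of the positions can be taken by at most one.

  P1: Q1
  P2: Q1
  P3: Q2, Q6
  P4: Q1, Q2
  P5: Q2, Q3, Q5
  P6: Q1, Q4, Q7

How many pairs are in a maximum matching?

5

Unit-capacity flow: source→left, listed edges, right→sink; max matching = max flow.
Augmenting path P1→Q1 (+1); matched 1.
Augmenting path P3→Q2 (+1); matched 2.
Augmenting path P5→Q3 (+1); matched 3.
Augmenting path P6→Q4 (+1); matched 4.
Augmenting path P4→Q2→P3→Q6 (+1); matched 5.
No augmenting path remains; maximum matching = 5.
König certificate: {P3, P4, P5, P6, Q1} is a vertex cover of size 5 (every listed pair touches it), so no matching can be larger.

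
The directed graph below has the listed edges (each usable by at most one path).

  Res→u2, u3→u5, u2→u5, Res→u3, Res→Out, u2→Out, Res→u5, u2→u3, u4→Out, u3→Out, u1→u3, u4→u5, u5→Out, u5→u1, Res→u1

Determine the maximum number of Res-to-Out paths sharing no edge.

4

Assign every edge capacity 1; by Menger, the answer equals the max flow.
Path Res→Out (+1); total 1.
Path Res→u2→Out (+1); total 2.
Path Res→u3→Out (+1); total 3.
Path Res→u5→Out (+1); total 4.
No residual Res→Out path; max flow = 4.
Certifying cut of size 4: {Res→Out, Res→u2, u3→Out, u5→Out}.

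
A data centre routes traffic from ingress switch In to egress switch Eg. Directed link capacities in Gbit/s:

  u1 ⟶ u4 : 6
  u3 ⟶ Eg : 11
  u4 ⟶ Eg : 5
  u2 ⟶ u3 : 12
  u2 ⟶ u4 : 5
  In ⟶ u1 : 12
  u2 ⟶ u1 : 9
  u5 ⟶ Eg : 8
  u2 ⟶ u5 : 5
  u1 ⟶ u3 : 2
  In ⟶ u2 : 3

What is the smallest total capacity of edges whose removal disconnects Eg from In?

Augment In→u1→u3→Eg: bottleneck 2, flow now 2.
Augment In→u1→u4→Eg: bottleneck 5, flow now 7.
Augment In→u2→u3→Eg: bottleneck 3, flow now 10.
No augmenting path remains; maximum flow = 10.
By max-flow min-cut, the minimum cut capacity equals the max flow.
In the residual graph, reachable from In: {In, u1, u4}.
Min-cut edges: In→u2 (3), u1→u3 (2), u4→Eg (5); capacity 3 + 2 + 5 = 10.

10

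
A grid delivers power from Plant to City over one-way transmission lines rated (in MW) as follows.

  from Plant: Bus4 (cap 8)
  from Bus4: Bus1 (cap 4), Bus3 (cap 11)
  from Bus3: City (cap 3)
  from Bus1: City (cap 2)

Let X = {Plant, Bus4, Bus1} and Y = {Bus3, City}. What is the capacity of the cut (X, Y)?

Edges leaving {Plant, Bus4, Bus1}: Bus4→Bus3 (11), Bus1→City (2).
Cut capacity = 11 + 2 = 13.

13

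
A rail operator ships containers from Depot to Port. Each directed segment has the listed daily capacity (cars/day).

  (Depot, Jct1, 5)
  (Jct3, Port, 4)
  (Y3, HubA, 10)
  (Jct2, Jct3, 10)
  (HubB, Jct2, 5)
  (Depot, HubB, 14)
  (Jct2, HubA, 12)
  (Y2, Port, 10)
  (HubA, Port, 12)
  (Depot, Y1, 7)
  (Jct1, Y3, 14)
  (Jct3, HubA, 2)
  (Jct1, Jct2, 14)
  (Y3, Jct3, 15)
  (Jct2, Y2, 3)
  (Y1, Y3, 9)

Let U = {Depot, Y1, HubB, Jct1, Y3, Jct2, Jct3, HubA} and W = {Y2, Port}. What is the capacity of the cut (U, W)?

19

Edges leaving {Depot, Y1, HubB, Jct1, Y3, Jct2, Jct3, HubA}: Jct2→Y2 (3), Jct3→Port (4), HubA→Port (12).
Cut capacity = 3 + 4 + 12 = 19.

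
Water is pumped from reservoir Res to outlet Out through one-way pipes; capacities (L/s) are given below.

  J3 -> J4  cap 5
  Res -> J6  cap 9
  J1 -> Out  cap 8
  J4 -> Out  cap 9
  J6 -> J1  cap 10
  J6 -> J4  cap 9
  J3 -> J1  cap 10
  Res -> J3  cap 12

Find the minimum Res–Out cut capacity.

17

Augment Res→J3→J4→Out: bottleneck 5, flow now 5.
Augment Res→J3→J1→Out: bottleneck 7, flow now 12.
Augment Res→J6→J4→Out: bottleneck 4, flow now 16.
Augment Res→J6→J1→Out: bottleneck 1, flow now 17.
No augmenting path remains; maximum flow = 17.
By max-flow min-cut, the minimum cut capacity equals the max flow.
In the residual graph, reachable from Res: {Res, J3, J6, J4, J1}.
Min-cut edges: J4→Out (9), J1→Out (8); capacity 9 + 8 = 17.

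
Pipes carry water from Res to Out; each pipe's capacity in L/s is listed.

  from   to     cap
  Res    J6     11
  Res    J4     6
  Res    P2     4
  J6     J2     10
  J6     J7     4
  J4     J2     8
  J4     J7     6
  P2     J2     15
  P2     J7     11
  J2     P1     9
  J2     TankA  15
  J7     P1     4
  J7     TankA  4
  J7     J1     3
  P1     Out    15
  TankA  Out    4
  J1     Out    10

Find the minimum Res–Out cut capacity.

Augment Res→J6→J2→P1→Out: bottleneck 9, flow now 9.
Augment Res→J6→J2→TankA→Out: bottleneck 1, flow now 10.
Augment Res→J6→J7→P1→Out: bottleneck 1, flow now 11.
Augment Res→J4→J2→TankA→Out: bottleneck 3, flow now 14.
Augment Res→J4→J7→P1→Out: bottleneck 3, flow now 17.
Augment Res→P2→J7→J1→Out: bottleneck 3, flow now 20.
No augmenting path remains; maximum flow = 20.
By max-flow min-cut, the minimum cut capacity equals the max flow.
In the residual graph, reachable from Res: {Res, J6, J4, P2, J2, J7, TankA}.
Min-cut edges: J2→P1 (9), J7→P1 (4), J7→J1 (3), TankA→Out (4); capacity 9 + 4 + 3 + 4 = 20.

20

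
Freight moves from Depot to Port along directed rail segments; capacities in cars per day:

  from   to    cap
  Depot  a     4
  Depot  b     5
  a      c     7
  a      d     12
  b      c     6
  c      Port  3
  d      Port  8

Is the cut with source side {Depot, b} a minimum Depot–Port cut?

Given cut capacity: 4 + 6 = 10.
Augment Depot→a→c→Port: bottleneck 3, flow now 3.
Augment Depot→a→d→Port: bottleneck 1, flow now 4.
Augment Depot→b→c→a→d→Port: bottleneck 3, flow now 7. (uses reverse residual edge)
No augmenting path remains; maximum flow = 7.
In the residual graph, reachable from Depot: {Depot, b, c}.
Min-cut edges: Depot→a (4), c→Port (3); capacity 4 + 3 = 7.
Cut capacity 10 exceeds the max flow 7, so it is not minimum.

No — its capacity is 10, but the minimum cut has capacity 7.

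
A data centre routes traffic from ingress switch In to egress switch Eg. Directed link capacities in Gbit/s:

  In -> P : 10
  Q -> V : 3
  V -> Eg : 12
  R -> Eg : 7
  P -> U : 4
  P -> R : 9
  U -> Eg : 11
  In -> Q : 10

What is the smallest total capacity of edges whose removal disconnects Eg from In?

Augment In→P→R→Eg: bottleneck 7, flow now 7.
Augment In→P→U→Eg: bottleneck 3, flow now 10.
Augment In→Q→V→Eg: bottleneck 3, flow now 13.
No augmenting path remains; maximum flow = 13.
By max-flow min-cut, the minimum cut capacity equals the max flow.
In the residual graph, reachable from In: {In, Q}.
Min-cut edges: In→P (10), Q→V (3); capacity 10 + 3 = 13.

13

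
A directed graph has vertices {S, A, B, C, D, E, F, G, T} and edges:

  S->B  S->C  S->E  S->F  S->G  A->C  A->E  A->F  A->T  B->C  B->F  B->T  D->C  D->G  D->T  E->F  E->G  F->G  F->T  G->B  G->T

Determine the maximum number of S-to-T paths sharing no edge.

Assign every edge capacity 1; by Menger, the answer equals the max flow.
Path S→B→T (+1); total 1.
Path S→F→T (+1); total 2.
Path S→G→T (+1); total 3.
No residual S→T path; max flow = 3.
Certifying cut of size 3: {B→T, F→T, G→T}.

3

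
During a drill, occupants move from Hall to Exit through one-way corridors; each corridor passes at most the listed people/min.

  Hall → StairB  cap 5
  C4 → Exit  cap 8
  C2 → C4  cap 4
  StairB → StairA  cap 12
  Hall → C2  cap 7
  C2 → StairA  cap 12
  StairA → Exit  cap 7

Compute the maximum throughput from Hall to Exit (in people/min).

Augment Hall→StairB→StairA→Exit: bottleneck 5, flow now 5.
Augment Hall→C2→StairA→Exit: bottleneck 2, flow now 7.
Augment Hall→C2→C4→Exit: bottleneck 4, flow now 11.
No augmenting path remains; maximum flow = 11.
In the residual graph, reachable from Hall: {Hall, StairB, C2, StairA}.
Min-cut edges: C2→C4 (4), StairA→Exit (7); capacity 4 + 7 = 11.
This cut is saturated, so no flow can exceed 11.

11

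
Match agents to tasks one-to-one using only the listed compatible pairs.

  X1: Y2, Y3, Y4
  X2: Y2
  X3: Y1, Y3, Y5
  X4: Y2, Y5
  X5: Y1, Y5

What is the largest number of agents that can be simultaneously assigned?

Unit-capacity flow: source→left, listed edges, right→sink; max matching = max flow.
Augmenting path X1→Y2 (+1); matched 1.
Augmenting path X3→Y1 (+1); matched 2.
Augmenting path X4→Y5 (+1); matched 3.
Augmenting path X2→Y2→X1→Y3 (+1); matched 4.
Augmenting path X5→Y1→X3→Y3→X1→Y4 (+1); matched 5.
No augmenting path remains; maximum matching = 5.
König certificate: {X1, X2, X3, X4, X5} is a vertex cover of size 5 (every listed pair touches it), so no matching can be larger.

5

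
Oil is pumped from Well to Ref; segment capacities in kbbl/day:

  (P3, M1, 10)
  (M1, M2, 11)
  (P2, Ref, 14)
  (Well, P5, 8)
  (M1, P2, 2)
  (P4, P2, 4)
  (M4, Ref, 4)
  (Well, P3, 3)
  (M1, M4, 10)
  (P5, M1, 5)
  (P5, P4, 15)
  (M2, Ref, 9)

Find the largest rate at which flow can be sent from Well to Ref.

Augment Well→P5→P4→P2→Ref: bottleneck 4, flow now 4.
Augment Well→P5→M1→P2→Ref: bottleneck 2, flow now 6.
Augment Well→P5→M1→M4→Ref: bottleneck 2, flow now 8.
Augment Well→P3→M1→M4→Ref: bottleneck 2, flow now 10.
Augment Well→P3→M1→M2→Ref: bottleneck 1, flow now 11.
No augmenting path remains; maximum flow = 11.
In the residual graph, reachable from Well: {Well}.
Min-cut edges: Well→P5 (8), Well→P3 (3); capacity 8 + 3 = 11.
This cut is saturated, so no flow can exceed 11.

11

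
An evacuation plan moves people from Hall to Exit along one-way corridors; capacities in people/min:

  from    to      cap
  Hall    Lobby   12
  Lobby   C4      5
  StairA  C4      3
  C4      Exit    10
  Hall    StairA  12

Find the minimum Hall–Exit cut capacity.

8

Augment Hall→Lobby→C4→Exit: bottleneck 5, flow now 5.
Augment Hall→StairA→C4→Exit: bottleneck 3, flow now 8.
No augmenting path remains; maximum flow = 8.
By max-flow min-cut, the minimum cut capacity equals the max flow.
In the residual graph, reachable from Hall: {Hall, Lobby, StairA}.
Min-cut edges: Lobby→C4 (5), StairA→C4 (3); capacity 5 + 3 = 8.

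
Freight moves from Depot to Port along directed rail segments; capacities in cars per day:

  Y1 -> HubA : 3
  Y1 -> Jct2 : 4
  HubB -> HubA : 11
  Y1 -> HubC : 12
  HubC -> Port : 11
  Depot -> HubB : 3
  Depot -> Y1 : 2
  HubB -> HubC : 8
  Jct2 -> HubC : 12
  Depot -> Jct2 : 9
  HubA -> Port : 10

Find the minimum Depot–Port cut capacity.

14

Augment Depot→Jct2→HubC→Port: bottleneck 9, flow now 9.
Augment Depot→HubB→HubC→Port: bottleneck 2, flow now 11.
Augment Depot→HubB→HubA→Port: bottleneck 1, flow now 12.
Augment Depot→Y1→HubA→Port: bottleneck 2, flow now 14.
No augmenting path remains; maximum flow = 14.
By max-flow min-cut, the minimum cut capacity equals the max flow.
In the residual graph, reachable from Depot: {Depot}.
Min-cut edges: Depot→Jct2 (9), Depot→HubB (3), Depot→Y1 (2); capacity 9 + 3 + 2 = 14.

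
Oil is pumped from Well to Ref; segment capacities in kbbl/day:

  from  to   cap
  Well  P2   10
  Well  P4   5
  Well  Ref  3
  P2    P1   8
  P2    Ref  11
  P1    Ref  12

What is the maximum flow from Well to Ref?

Augment Well→Ref: bottleneck 3, flow now 3.
Augment Well→P2→Ref: bottleneck 10, flow now 13.
No augmenting path remains; maximum flow = 13.
In the residual graph, reachable from Well: {Well, P4}.
Min-cut edges: Well→P2 (10), Well→Ref (3); capacity 10 + 3 = 13.
This cut is saturated, so no flow can exceed 13.

13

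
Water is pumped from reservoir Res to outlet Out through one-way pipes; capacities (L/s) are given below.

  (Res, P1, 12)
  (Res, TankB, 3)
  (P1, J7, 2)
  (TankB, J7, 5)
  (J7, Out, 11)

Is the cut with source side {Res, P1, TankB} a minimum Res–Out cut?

No — its capacity is 7, but the minimum cut has capacity 5.

Given cut capacity: 2 + 5 = 7.
Augment Res→P1→J7→Out: bottleneck 2, flow now 2.
Augment Res→TankB→J7→Out: bottleneck 3, flow now 5.
No augmenting path remains; maximum flow = 5.
In the residual graph, reachable from Res: {Res, P1}.
Min-cut edges: Res→TankB (3), P1→J7 (2); capacity 3 + 2 = 5.
Cut capacity 7 exceeds the max flow 5, so it is not minimum.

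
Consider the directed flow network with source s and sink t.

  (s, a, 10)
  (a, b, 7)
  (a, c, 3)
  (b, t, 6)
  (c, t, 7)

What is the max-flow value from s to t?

Augment s→a→b→t: bottleneck 6, flow now 6.
Augment s→a→c→t: bottleneck 3, flow now 9.
No augmenting path remains; maximum flow = 9.
In the residual graph, reachable from s: {s, a, b}.
Min-cut edges: a→c (3), b→t (6); capacity 3 + 6 = 9.
This cut is saturated, so no flow can exceed 9.

9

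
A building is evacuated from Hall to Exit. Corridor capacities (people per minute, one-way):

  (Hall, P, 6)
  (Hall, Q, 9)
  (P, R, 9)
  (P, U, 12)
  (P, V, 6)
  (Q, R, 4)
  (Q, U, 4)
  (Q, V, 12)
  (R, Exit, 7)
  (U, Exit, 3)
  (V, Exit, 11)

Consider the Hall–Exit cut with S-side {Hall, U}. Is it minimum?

Given cut capacity: 6 + 9 + 3 = 18.
Augment Hall→P→R→Exit: bottleneck 6, flow now 6.
Augment Hall→Q→R→Exit: bottleneck 1, flow now 7.
Augment Hall→Q→U→Exit: bottleneck 3, flow now 10.
Augment Hall→Q→V→Exit: bottleneck 5, flow now 15.
No augmenting path remains; maximum flow = 15.
In the residual graph, reachable from Hall: {Hall}.
Min-cut edges: Hall→P (6), Hall→Q (9); capacity 6 + 9 = 15.
Cut capacity 18 exceeds the max flow 15, so it is not minimum.

No — its capacity is 18, but the minimum cut has capacity 15.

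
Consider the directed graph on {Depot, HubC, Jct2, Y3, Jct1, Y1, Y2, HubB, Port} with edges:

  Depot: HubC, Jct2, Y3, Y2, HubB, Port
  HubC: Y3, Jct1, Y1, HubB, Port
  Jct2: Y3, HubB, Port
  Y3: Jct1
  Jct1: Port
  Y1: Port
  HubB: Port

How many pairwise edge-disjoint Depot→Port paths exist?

5

Assign every edge capacity 1; by Menger, the answer equals the max flow.
Path Depot→Port (+1); total 1.
Path Depot→HubC→Port (+1); total 2.
Path Depot→Jct2→Port (+1); total 3.
Path Depot→HubB→Port (+1); total 4.
Path Depot→Y3→Jct1→Port (+1); total 5.
No residual Depot→Port path; max flow = 5.
Certifying cut of size 5: {Depot→HubB, Depot→HubC, Depot→Jct2, Depot→Port, Depot→Y3}.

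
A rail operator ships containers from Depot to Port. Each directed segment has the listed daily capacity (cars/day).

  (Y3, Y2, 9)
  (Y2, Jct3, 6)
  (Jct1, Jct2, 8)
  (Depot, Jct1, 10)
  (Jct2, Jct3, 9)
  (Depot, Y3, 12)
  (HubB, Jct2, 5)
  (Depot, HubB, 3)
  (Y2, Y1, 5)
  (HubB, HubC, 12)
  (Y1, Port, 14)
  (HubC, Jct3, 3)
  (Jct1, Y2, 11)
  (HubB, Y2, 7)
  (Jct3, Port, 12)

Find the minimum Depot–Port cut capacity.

Augment Depot→Jct1→Y2→Y1→Port: bottleneck 5, flow now 5.
Augment Depot→Jct1→Y2→Jct3→Port: bottleneck 5, flow now 10.
Augment Depot→HubB→Y2→Jct3→Port: bottleneck 1, flow now 11.
Augment Depot→HubB→HubC→Jct3→Port: bottleneck 2, flow now 13.
Augment Depot→Y3→Y2→Jct1→Jct2→Jct3→Port: bottleneck 4, flow now 17. (uses reverse residual edge)
No augmenting path remains; maximum flow = 17.
By max-flow min-cut, the minimum cut capacity equals the max flow.
In the residual graph, reachable from Depot: {Depot, Jct1, HubB, Y3, Y2, HubC, Jct2, Jct3}.
Min-cut edges: Y2→Y1 (5), Jct3→Port (12); capacity 5 + 12 = 17.

17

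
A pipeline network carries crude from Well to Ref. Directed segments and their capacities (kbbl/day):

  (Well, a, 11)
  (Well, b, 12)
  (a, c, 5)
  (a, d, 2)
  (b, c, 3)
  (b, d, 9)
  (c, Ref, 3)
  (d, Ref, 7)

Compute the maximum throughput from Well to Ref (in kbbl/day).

10

Augment Well→a→c→Ref: bottleneck 3, flow now 3.
Augment Well→a→d→Ref: bottleneck 2, flow now 5.
Augment Well→b→d→Ref: bottleneck 5, flow now 10.
No augmenting path remains; maximum flow = 10.
In the residual graph, reachable from Well: {Well, a, b, c, d}.
Min-cut edges: c→Ref (3), d→Ref (7); capacity 3 + 7 = 10.
This cut is saturated, so no flow can exceed 10.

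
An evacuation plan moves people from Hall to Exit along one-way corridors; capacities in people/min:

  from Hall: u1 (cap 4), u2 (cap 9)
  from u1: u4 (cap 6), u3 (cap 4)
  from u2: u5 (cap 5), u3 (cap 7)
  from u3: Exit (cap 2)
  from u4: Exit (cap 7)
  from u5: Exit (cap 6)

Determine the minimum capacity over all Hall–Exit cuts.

11

Augment Hall→u1→u3→Exit: bottleneck 2, flow now 2.
Augment Hall→u1→u4→Exit: bottleneck 2, flow now 4.
Augment Hall→u2→u5→Exit: bottleneck 5, flow now 9.
Augment Hall→u2→u3→u1→u4→Exit: bottleneck 2, flow now 11. (uses reverse residual edge)
No augmenting path remains; maximum flow = 11.
By max-flow min-cut, the minimum cut capacity equals the max flow.
In the residual graph, reachable from Hall: {Hall, u2, u3}.
Min-cut edges: Hall→u1 (4), u2→u5 (5), u3→Exit (2); capacity 4 + 5 + 2 = 11.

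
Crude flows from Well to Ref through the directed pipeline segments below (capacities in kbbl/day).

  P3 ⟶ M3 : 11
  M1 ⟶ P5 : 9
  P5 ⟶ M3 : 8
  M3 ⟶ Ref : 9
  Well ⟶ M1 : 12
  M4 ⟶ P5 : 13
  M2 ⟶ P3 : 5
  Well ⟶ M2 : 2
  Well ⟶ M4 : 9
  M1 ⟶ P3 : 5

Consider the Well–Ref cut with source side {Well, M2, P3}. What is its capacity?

Edges leaving {Well, M2, P3}: Well→M1 (12), Well→M4 (9), P3→M3 (11).
Cut capacity = 12 + 9 + 11 = 32.

32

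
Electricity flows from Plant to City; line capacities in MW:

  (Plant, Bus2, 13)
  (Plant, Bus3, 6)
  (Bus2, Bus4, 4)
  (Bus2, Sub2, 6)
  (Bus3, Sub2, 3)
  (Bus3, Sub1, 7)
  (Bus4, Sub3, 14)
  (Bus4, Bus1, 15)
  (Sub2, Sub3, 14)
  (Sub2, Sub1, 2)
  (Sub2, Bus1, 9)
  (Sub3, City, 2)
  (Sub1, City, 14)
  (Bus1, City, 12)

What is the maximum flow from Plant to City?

16

Augment Plant→Bus3→Sub1→City: bottleneck 6, flow now 6.
Augment Plant→Bus2→Bus4→Sub3→City: bottleneck 2, flow now 8.
Augment Plant→Bus2→Bus4→Bus1→City: bottleneck 2, flow now 10.
Augment Plant→Bus2→Sub2→Sub1→City: bottleneck 2, flow now 12.
Augment Plant→Bus2→Sub2→Bus1→City: bottleneck 4, flow now 16.
No augmenting path remains; maximum flow = 16.
In the residual graph, reachable from Plant: {Plant, Bus2}.
Min-cut edges: Plant→Bus3 (6), Bus2→Bus4 (4), Bus2→Sub2 (6); capacity 6 + 4 + 6 = 16.
This cut is saturated, so no flow can exceed 16.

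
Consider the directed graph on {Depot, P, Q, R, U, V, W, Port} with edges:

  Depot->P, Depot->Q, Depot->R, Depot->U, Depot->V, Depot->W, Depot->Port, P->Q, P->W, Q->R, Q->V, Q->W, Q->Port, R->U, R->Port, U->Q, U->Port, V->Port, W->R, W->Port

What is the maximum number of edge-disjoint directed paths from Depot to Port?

6

Assign every edge capacity 1; by Menger, the answer equals the max flow.
Path Depot→Port (+1); total 1.
Path Depot→Q→Port (+1); total 2.
Path Depot→R→Port (+1); total 3.
Path Depot→U→Port (+1); total 4.
Path Depot→V→Port (+1); total 5.
Path Depot→W→Port (+1); total 6.
No residual Depot→Port path; max flow = 6.
Certifying cut of size 6: {Depot→Port, Q→Port, R→Port, U→Port, V→Port, W→Port}.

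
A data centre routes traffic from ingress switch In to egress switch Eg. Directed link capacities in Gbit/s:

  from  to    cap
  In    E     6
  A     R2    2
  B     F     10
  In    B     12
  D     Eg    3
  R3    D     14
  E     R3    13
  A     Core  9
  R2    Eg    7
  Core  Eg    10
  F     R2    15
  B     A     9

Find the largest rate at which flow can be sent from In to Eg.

15

Augment In→E→R3→D→Eg: bottleneck 3, flow now 3.
Augment In→B→A→R2→Eg: bottleneck 2, flow now 5.
Augment In→B→A→Core→Eg: bottleneck 7, flow now 12.
Augment In→B→F→R2→Eg: bottleneck 3, flow now 15.
No augmenting path remains; maximum flow = 15.
In the residual graph, reachable from In: {In, E, R3, D}.
Min-cut edges: In→B (12), D→Eg (3); capacity 12 + 3 = 15.
This cut is saturated, so no flow can exceed 15.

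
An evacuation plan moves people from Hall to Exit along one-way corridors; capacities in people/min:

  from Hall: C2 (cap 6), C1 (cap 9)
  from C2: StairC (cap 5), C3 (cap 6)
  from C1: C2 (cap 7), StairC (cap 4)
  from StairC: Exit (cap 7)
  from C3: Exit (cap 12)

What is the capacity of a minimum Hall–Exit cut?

Augment Hall→C2→StairC→Exit: bottleneck 5, flow now 5.
Augment Hall→C2→C3→Exit: bottleneck 1, flow now 6.
Augment Hall→C1→StairC→Exit: bottleneck 2, flow now 8.
Augment Hall→C1→C2→C3→Exit: bottleneck 5, flow now 13.
No augmenting path remains; maximum flow = 13.
By max-flow min-cut, the minimum cut capacity equals the max flow.
In the residual graph, reachable from Hall: {Hall, C2, C1, StairC}.
Min-cut edges: C2→C3 (6), StairC→Exit (7); capacity 6 + 7 = 13.

13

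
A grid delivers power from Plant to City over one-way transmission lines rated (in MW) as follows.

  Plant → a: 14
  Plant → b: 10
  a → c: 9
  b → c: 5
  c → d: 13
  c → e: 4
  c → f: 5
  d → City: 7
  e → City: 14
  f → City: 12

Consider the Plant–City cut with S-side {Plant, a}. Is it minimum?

Given cut capacity: 10 + 9 = 19.
Augment Plant→a→c→d→City: bottleneck 7, flow now 7.
Augment Plant→a→c→e→City: bottleneck 2, flow now 9.
Augment Plant→b→c→e→City: bottleneck 2, flow now 11.
Augment Plant→b→c→f→City: bottleneck 3, flow now 14.
No augmenting path remains; maximum flow = 14.
In the residual graph, reachable from Plant: {Plant, a, b}.
Min-cut edges: a→c (9), b→c (5); capacity 9 + 5 = 14.
Cut capacity 19 exceeds the max flow 14, so it is not minimum.

No — its capacity is 19, but the minimum cut has capacity 14.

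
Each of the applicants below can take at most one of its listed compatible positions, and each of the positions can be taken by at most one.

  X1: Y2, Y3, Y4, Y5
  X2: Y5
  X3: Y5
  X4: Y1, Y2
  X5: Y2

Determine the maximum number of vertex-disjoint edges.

4

Unit-capacity flow: source→left, listed edges, right→sink; max matching = max flow.
Augmenting path X1→Y2 (+1); matched 1.
Augmenting path X2→Y5 (+1); matched 2.
Augmenting path X4→Y1 (+1); matched 3.
Augmenting path X5→Y2→X1→Y3 (+1); matched 4.
No augmenting path remains; maximum matching = 4.
König certificate: {X1, X4, X5, Y5} is a vertex cover of size 4 (every listed pair touches it), so no matching can be larger.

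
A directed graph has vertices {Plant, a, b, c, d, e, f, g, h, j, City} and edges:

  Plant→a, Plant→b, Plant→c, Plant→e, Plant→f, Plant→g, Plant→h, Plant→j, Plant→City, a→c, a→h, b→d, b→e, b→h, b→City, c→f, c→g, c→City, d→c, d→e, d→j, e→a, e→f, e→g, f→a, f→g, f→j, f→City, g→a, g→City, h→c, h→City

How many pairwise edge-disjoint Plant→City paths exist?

6

Assign every edge capacity 1; by Menger, the answer equals the max flow.
Path Plant→City (+1); total 1.
Path Plant→b→City (+1); total 2.
Path Plant→c→City (+1); total 3.
Path Plant→f→City (+1); total 4.
Path Plant→g→City (+1); total 5.
Path Plant→h→City (+1); total 6.
No residual Plant→City path; max flow = 6.
Certifying cut of size 6: {Plant→City, Plant→b, c→City, f→City, g→City, h→City}.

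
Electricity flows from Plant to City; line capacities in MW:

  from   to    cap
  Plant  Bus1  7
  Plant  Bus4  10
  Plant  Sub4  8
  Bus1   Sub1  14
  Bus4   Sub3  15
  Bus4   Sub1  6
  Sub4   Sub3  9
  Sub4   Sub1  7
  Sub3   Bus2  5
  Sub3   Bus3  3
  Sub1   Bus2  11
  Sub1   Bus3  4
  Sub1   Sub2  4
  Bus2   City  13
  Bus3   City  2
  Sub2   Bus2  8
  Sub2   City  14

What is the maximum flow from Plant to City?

19

Augment Plant→Bus1→Sub1→Bus2→City: bottleneck 7, flow now 7.
Augment Plant→Bus4→Sub3→Bus2→City: bottleneck 5, flow now 12.
Augment Plant→Bus4→Sub3→Bus3→City: bottleneck 2, flow now 14.
Augment Plant→Bus4→Sub1→Bus2→City: bottleneck 1, flow now 15.
Augment Plant→Bus4→Sub1→Sub2→City: bottleneck 2, flow now 17.
Augment Plant→Sub4→Sub1→Sub2→City: bottleneck 2, flow now 19.
No augmenting path remains; maximum flow = 19.
In the residual graph, reachable from Plant: {Plant, Bus1, Bus4, Sub4, Sub3, Sub1, Bus2, Bus3}.
Min-cut edges: Sub1→Sub2 (4), Bus2→City (13), Bus3→City (2); capacity 4 + 13 + 2 = 19.
This cut is saturated, so no flow can exceed 19.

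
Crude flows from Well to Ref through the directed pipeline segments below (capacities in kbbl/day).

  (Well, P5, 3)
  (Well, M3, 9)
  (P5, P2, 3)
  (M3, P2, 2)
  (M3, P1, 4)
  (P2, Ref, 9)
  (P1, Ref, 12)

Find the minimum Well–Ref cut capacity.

Augment Well→P5→P2→Ref: bottleneck 3, flow now 3.
Augment Well→M3→P2→Ref: bottleneck 2, flow now 5.
Augment Well→M3→P1→Ref: bottleneck 4, flow now 9.
No augmenting path remains; maximum flow = 9.
By max-flow min-cut, the minimum cut capacity equals the max flow.
In the residual graph, reachable from Well: {Well, M3}.
Min-cut edges: Well→P5 (3), M3→P2 (2), M3→P1 (4); capacity 3 + 2 + 4 = 9.

9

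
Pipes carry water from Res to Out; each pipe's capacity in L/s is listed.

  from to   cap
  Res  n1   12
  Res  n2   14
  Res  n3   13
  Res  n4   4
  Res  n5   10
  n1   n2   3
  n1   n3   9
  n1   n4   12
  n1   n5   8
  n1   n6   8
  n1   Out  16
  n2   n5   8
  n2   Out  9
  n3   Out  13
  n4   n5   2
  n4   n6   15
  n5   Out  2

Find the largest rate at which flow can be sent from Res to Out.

36

Augment Res→n1→Out: bottleneck 12, flow now 12.
Augment Res→n2→Out: bottleneck 9, flow now 21.
Augment Res→n3→Out: bottleneck 13, flow now 34.
Augment Res→n5→Out: bottleneck 2, flow now 36.
No augmenting path remains; maximum flow = 36.
In the residual graph, reachable from Res: {Res, n2, n4, n5, n6}.
Min-cut edges: Res→n1 (12), Res→n3 (13), n2→Out (9), n5→Out (2); capacity 12 + 13 + 9 + 2 = 36.
This cut is saturated, so no flow can exceed 36.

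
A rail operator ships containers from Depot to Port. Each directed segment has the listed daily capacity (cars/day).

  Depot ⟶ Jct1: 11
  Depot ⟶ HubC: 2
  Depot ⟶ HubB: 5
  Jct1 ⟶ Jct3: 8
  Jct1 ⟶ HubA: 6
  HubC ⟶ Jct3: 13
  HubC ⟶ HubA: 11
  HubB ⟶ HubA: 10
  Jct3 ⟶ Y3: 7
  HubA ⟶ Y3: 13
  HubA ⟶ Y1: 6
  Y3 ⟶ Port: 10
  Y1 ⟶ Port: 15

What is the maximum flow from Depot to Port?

Augment Depot→Jct1→Jct3→Y3→Port: bottleneck 7, flow now 7.
Augment Depot→Jct1→HubA→Y3→Port: bottleneck 3, flow now 10.
Augment Depot→Jct1→HubA→Y1→Port: bottleneck 1, flow now 11.
Augment Depot→HubC→HubA→Y1→Port: bottleneck 2, flow now 13.
Augment Depot→HubB→HubA→Y1→Port: bottleneck 3, flow now 16.
No augmenting path remains; maximum flow = 16.
In the residual graph, reachable from Depot: {Depot, Jct1, HubC, HubB, Jct3, HubA, Y3}.
Min-cut edges: HubA→Y1 (6), Y3→Port (10); capacity 6 + 10 = 16.
This cut is saturated, so no flow can exceed 16.

16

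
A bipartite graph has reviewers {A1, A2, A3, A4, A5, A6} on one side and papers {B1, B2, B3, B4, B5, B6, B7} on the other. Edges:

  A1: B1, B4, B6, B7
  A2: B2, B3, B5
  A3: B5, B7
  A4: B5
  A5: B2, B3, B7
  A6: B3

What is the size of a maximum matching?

Unit-capacity flow: source→left, listed edges, right→sink; max matching = max flow.
Augmenting path A1→B1 (+1); matched 1.
Augmenting path A2→B2 (+1); matched 2.
Augmenting path A3→B5 (+1); matched 3.
Augmenting path A5→B3 (+1); matched 4.
Augmenting path A4→B5→A3→B7 (+1); matched 5.
No augmenting path remains; maximum matching = 5.
König certificate: {A1, B2, B3, B5, B7} is a vertex cover of size 5 (every listed pair touches it), so no matching can be larger.

5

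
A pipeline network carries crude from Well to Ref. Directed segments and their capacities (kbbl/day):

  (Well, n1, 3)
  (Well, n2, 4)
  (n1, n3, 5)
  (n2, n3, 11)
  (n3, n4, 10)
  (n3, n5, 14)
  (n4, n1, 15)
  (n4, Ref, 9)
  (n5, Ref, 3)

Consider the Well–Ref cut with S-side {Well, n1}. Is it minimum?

Given cut capacity: 4 + 5 = 9.
Augment Well→n1→n3→n4→Ref: bottleneck 3, flow now 3.
Augment Well→n2→n3→n4→Ref: bottleneck 4, flow now 7.
No augmenting path remains; maximum flow = 7.
In the residual graph, reachable from Well: {Well}.
Min-cut edges: Well→n1 (3), Well→n2 (4); capacity 3 + 4 = 7.
Cut capacity 9 exceeds the max flow 7, so it is not minimum.

No — its capacity is 9, but the minimum cut has capacity 7.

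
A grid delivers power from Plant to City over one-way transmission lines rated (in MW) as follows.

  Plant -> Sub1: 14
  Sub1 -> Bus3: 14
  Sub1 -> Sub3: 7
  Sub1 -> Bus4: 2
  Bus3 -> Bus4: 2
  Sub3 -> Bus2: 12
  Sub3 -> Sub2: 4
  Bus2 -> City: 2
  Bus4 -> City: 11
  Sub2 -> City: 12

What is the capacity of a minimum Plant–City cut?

10

Augment Plant→Sub1→Bus4→City: bottleneck 2, flow now 2.
Augment Plant→Sub1→Bus3→Bus4→City: bottleneck 2, flow now 4.
Augment Plant→Sub1→Sub3→Bus2→City: bottleneck 2, flow now 6.
Augment Plant→Sub1→Sub3→Sub2→City: bottleneck 4, flow now 10.
No augmenting path remains; maximum flow = 10.
By max-flow min-cut, the minimum cut capacity equals the max flow.
In the residual graph, reachable from Plant: {Plant, Sub1, Bus3, Sub3, Bus2}.
Min-cut edges: Sub1→Bus4 (2), Bus3→Bus4 (2), Sub3→Sub2 (4), Bus2→City (2); capacity 2 + 2 + 4 + 2 = 10.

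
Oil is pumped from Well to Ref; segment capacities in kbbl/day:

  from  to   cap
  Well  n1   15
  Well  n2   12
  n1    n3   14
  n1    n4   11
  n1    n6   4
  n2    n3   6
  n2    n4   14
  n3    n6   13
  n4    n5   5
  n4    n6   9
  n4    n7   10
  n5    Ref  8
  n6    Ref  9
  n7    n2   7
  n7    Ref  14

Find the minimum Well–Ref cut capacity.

Augment Well→n1→n6→Ref: bottleneck 4, flow now 4.
Augment Well→n1→n3→n6→Ref: bottleneck 5, flow now 9.
Augment Well→n1→n4→n5→Ref: bottleneck 5, flow now 14.
Augment Well→n1→n4→n7→Ref: bottleneck 1, flow now 15.
Augment Well→n2→n4→n7→Ref: bottleneck 9, flow now 24.
No augmenting path remains; maximum flow = 24.
By max-flow min-cut, the minimum cut capacity equals the max flow.
In the residual graph, reachable from Well: {Well, n1, n2, n3, n4, n6}.
Min-cut edges: n4→n5 (5), n4→n7 (10), n6→Ref (9); capacity 5 + 10 + 9 = 24.

24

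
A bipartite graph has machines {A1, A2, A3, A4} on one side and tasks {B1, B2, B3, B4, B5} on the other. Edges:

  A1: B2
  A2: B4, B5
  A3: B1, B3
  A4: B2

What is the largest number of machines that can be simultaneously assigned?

3

Unit-capacity flow: source→left, listed edges, right→sink; max matching = max flow.
Augmenting path A1→B2 (+1); matched 1.
Augmenting path A2→B4 (+1); matched 2.
Augmenting path A3→B1 (+1); matched 3.
No augmenting path remains; maximum matching = 3.
König certificate: {A2, A3, B2} is a vertex cover of size 3 (every listed pair touches it), so no matching can be larger.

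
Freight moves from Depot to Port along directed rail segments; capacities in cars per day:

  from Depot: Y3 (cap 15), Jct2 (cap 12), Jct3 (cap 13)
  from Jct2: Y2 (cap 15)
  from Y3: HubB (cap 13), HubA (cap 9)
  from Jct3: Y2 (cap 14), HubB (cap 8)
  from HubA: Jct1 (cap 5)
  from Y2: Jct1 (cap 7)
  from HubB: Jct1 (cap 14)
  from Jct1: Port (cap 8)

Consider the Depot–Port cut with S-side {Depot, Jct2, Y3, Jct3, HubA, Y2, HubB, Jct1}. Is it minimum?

Yes — it is a minimum cut (capacity 8).

Given cut capacity: 8 = 8.
Augment Depot→Jct2→Y2→Jct1→Port: bottleneck 7, flow now 7.
Augment Depot→Y3→HubA→Jct1→Port: bottleneck 1, flow now 8.
No augmenting path remains; maximum flow = 8.
Cut capacity 8 equals the max flow, so it is a minimum cut.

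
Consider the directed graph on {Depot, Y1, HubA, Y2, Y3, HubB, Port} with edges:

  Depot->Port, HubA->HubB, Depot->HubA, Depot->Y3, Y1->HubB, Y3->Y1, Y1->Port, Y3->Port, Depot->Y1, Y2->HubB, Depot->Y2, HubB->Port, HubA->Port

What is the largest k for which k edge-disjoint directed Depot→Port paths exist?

Assign every edge capacity 1; by Menger, the answer equals the max flow.
Path Depot→Port (+1); total 1.
Path Depot→Y1→Port (+1); total 2.
Path Depot→HubA→Port (+1); total 3.
Path Depot→Y3→Port (+1); total 4.
Path Depot→Y2→HubB→Port (+1); total 5.
No residual Depot→Port path; max flow = 5.
Certifying cut of size 5: {Depot→HubA, Depot→Port, Depot→Y1, Depot→Y2, Depot→Y3}.

5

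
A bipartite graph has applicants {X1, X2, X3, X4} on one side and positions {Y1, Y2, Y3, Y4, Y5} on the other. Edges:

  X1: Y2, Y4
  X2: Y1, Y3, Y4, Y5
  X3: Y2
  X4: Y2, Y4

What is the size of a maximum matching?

3

Unit-capacity flow: source→left, listed edges, right→sink; max matching = max flow.
Augmenting path X1→Y2 (+1); matched 1.
Augmenting path X2→Y1 (+1); matched 2.
Augmenting path X4→Y4 (+1); matched 3.
No augmenting path remains; maximum matching = 3.
König certificate: {X2, Y2, Y4} is a vertex cover of size 3 (every listed pair touches it), so no matching can be larger.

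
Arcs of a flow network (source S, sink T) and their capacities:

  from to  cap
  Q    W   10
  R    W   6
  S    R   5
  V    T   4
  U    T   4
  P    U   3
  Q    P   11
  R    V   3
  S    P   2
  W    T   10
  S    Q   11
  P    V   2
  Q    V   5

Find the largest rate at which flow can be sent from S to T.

17

Augment S→P→U→T: bottleneck 2, flow now 2.
Augment S→Q→V→T: bottleneck 4, flow now 6.
Augment S→Q→W→T: bottleneck 7, flow now 13.
Augment S→R→W→T: bottleneck 3, flow now 16.
Augment S→R→V→Q→P→U→T: bottleneck 1, flow now 17. (uses reverse residual edge)
No augmenting path remains; maximum flow = 17.
In the residual graph, reachable from S: {S, P, Q, R, V, W}.
Min-cut edges: P→U (3), V→T (4), W→T (10); capacity 3 + 4 + 10 = 17.
This cut is saturated, so no flow can exceed 17.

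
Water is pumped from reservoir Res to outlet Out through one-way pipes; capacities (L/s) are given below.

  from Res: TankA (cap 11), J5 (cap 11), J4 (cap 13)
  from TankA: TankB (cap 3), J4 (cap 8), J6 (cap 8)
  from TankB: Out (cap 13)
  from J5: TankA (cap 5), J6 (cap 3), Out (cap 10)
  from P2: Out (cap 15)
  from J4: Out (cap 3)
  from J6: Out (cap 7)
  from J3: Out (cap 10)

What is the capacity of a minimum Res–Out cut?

23

Augment Res→J5→Out: bottleneck 10, flow now 10.
Augment Res→J4→Out: bottleneck 3, flow now 13.
Augment Res→TankA→TankB→Out: bottleneck 3, flow now 16.
Augment Res→TankA→J6→Out: bottleneck 7, flow now 23.
No augmenting path remains; maximum flow = 23.
By max-flow min-cut, the minimum cut capacity equals the max flow.
In the residual graph, reachable from Res: {Res, TankA, J5, J4, J6}.
Min-cut edges: TankA→TankB (3), J5→Out (10), J4→Out (3), J6→Out (7); capacity 3 + 10 + 3 + 7 = 23.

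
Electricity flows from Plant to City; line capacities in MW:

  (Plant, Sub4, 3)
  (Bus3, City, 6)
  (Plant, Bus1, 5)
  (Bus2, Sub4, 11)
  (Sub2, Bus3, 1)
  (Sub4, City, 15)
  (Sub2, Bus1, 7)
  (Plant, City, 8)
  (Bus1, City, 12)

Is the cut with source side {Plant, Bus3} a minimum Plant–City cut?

Given cut capacity: 5 + 3 + 8 + 6 = 22.
Augment Plant→City: bottleneck 8, flow now 8.
Augment Plant→Bus1→City: bottleneck 5, flow now 13.
Augment Plant→Sub4→City: bottleneck 3, flow now 16.
No augmenting path remains; maximum flow = 16.
In the residual graph, reachable from Plant: {Plant}.
Min-cut edges: Plant→Bus1 (5), Plant→Sub4 (3), Plant→City (8); capacity 5 + 3 + 8 = 16.
Cut capacity 22 exceeds the max flow 16, so it is not minimum.

No — its capacity is 22, but the minimum cut has capacity 16.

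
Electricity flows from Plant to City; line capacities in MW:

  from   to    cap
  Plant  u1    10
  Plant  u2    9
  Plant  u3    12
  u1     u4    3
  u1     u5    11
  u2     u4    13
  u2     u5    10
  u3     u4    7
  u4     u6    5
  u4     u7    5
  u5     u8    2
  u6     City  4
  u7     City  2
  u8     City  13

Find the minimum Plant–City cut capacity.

Augment Plant→u1→u4→u6→City: bottleneck 3, flow now 3.
Augment Plant→u1→u5→u8→City: bottleneck 2, flow now 5.
Augment Plant→u2→u4→u6→City: bottleneck 1, flow now 6.
Augment Plant→u2→u4→u7→City: bottleneck 2, flow now 8.
No augmenting path remains; maximum flow = 8.
By max-flow min-cut, the minimum cut capacity equals the max flow.
In the residual graph, reachable from Plant: {Plant, u1, u2, u3, u4, u5, u6, u7}.
Min-cut edges: u5→u8 (2), u6→City (4), u7→City (2); capacity 2 + 4 + 2 = 8.

8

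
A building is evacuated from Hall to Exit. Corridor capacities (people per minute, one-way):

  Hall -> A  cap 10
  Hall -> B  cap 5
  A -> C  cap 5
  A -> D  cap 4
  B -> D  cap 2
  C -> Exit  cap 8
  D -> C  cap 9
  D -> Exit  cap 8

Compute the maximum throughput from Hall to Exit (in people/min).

11

Augment Hall→A→C→Exit: bottleneck 5, flow now 5.
Augment Hall→A→D→Exit: bottleneck 4, flow now 9.
Augment Hall→B→D→Exit: bottleneck 2, flow now 11.
No augmenting path remains; maximum flow = 11.
In the residual graph, reachable from Hall: {Hall, A, B}.
Min-cut edges: A→C (5), A→D (4), B→D (2); capacity 5 + 4 + 2 = 11.
This cut is saturated, so no flow can exceed 11.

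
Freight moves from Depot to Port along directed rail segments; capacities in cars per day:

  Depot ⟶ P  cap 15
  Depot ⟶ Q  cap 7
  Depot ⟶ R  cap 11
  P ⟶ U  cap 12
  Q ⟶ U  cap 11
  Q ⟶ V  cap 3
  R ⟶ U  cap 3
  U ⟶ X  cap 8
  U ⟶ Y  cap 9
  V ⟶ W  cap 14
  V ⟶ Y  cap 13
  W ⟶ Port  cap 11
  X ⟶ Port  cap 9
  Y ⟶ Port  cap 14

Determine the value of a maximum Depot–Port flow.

20

Augment Depot→P→U→X→Port: bottleneck 8, flow now 8.
Augment Depot→P→U→Y→Port: bottleneck 4, flow now 12.
Augment Depot→Q→U→Y→Port: bottleneck 5, flow now 17.
Augment Depot→Q→V→W→Port: bottleneck 2, flow now 19.
Augment Depot→R→U→Q→V→W→Port: bottleneck 1, flow now 20. (uses reverse residual edge)
No augmenting path remains; maximum flow = 20.
In the residual graph, reachable from Depot: {Depot, P, Q, R, U}.
Min-cut edges: Q→V (3), U→X (8), U→Y (9); capacity 3 + 8 + 9 = 20.
This cut is saturated, so no flow can exceed 20.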